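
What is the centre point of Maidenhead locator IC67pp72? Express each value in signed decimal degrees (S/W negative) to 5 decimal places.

Field I=8, C=2: +8·20° lon, +2·10° lat → SW at lon -20°, lat -70°.
Square 6, 7: +6·2° lon, +7·1° lat → SW at lon -8°, lat -63°.
Subsquare p=15, p=15: +15·0.0833333° lon, +15·0.0416667° lat → SW at lon -6.75°, lat -62.375°.
Extended square 7, 2: +7·0.00833333° lon, +2·0.00416667° lat → SW at lon -6.69167°, lat -62.3667°.
Cell spans 0.00833333° lon × 0.00416667° lat. Centre is SW corner plus half of each.
latitude -62.36458, longitude -6.68750.

-62.36458, -6.68750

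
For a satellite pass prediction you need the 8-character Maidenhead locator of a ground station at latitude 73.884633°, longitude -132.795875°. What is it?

CQ33ov42

Shift to the Maidenhead origin (180°W, 90°S): lon 47.20413, lat 163.88463.
Field: lon ⌊47.20413/20⌋ = 2 → C; lat ⌊163.88463/10⌋ = 16 → Q.
Square: lon ⌊7.20413/2⌋ = 3; lat ⌊3.88463/1⌋ = 3.
Subsquare: lon ⌊1.20413/0.0833333⌋ = 14 → o; lat ⌊0.88463/0.0416667⌋ = 21 → v.
Extended square: lon ⌊0.03746/0.00833333⌋ = 4; lat ⌊0.00963/0.00416667⌋ = 2.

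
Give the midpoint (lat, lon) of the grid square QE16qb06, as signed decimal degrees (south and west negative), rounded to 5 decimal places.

-43.93125, 143.33750

Field Q=16, E=4: +16·20° lon, +4·10° lat → SW at lon 140°, lat -50°.
Square 1, 6: +1·2° lon, +6·1° lat → SW at lon 142°, lat -44°.
Subsquare q=16, b=1: +16·0.0833333° lon, +1·0.0416667° lat → SW at lon 143.333°, lat -43.9583°.
Extended square 0, 6: +0·0.00833333° lon, +6·0.00416667° lat → SW at lon 143.333°, lat -43.9333°.
Cell spans 0.00833333° lon × 0.00416667° lat. Centre is SW corner plus half of each.
latitude -43.93125, longitude 143.33750.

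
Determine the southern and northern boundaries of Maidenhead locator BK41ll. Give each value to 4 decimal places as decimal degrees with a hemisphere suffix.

Field B=1, K=10: +1·20° lon, +10·10° lat → SW at lon -160°, lat 10°.
Square 4, 1: +4·2° lon, +1·1° lat → SW at lon -152°, lat 11°.
Subsquare l=11, l=11: +11·0.0833333° lon, +11·0.0416667° lat → SW at lon -151.083°, lat 11.4583°.
Cell spans 0.0833333° lon × 0.0416667° lat.
south 11.4583° N, north 11.5000° N.

11.4583° N, 11.5000° N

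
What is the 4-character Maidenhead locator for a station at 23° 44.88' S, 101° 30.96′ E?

OG06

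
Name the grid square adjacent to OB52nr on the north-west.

Longitude subsquare n = 13; −1 → 12 = m.
Latitude subsquare r = 17; +1 → 18 = s.

OB52ms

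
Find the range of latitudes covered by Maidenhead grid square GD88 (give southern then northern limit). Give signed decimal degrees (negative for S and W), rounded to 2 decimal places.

-52.00, -51.00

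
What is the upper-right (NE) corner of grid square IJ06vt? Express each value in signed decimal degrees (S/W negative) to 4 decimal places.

Field I=8, J=9: +8·20° lon, +9·10° lat → SW at lon -20°, lat 0°.
Square 0, 6: +0·2° lon, +6·1° lat → SW at lon -20°, lat 6°.
Subsquare v=21, t=19: +21·0.0833333° lon, +19·0.0416667° lat → SW at lon -18.25°, lat 6.79167°.
Cell spans 0.0833333° lon × 0.0416667° lat. NE corner is SW corner plus one full cell.
latitude 6.8333, longitude -18.1667.

6.8333, -18.1667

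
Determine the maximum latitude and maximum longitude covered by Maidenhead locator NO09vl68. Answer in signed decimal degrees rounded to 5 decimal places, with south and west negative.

Field N=13, O=14: +13·20° lon, +14·10° lat → SW at lon 80°, lat 50°.
Square 0, 9: +0·2° lon, +9·1° lat → SW at lon 80°, lat 59°.
Subsquare v=21, l=11: +21·0.0833333° lon, +11·0.0416667° lat → SW at lon 81.75°, lat 59.4583°.
Extended square 6, 8: +6·0.00833333° lon, +8·0.00416667° lat → SW at lon 81.8°, lat 59.4917°.
Cell spans 0.00833333° lon × 0.00416667° lat. NE corner is SW corner plus one full cell.
latitude 59.49583, longitude 81.80833.

59.49583, 81.80833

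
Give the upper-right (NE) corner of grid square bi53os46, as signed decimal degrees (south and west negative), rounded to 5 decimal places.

-6.22083, -148.79167

Field B=1, I=8: +1·20° lon, +8·10° lat → SW at lon -160°, lat -10°.
Square 5, 3: +5·2° lon, +3·1° lat → SW at lon -150°, lat -7°.
Subsquare o=14, s=18: +14·0.0833333° lon, +18·0.0416667° lat → SW at lon -148.833°, lat -6.25°.
Extended square 4, 6: +4·0.00833333° lon, +6·0.00416667° lat → SW at lon -148.8°, lat -6.225°.
Cell spans 0.00833333° lon × 0.00416667° lat. NE corner is SW corner plus one full cell.
latitude -6.22083, longitude -148.79167.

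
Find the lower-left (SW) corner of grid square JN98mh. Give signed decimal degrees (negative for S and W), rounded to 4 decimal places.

Field J=9, N=13: +9·20° lon, +13·10° lat → SW at lon 0°, lat 40°.
Square 9, 8: +9·2° lon, +8·1° lat → SW at lon 18°, lat 48°.
Subsquare m=12, h=7: +12·0.0833333° lon, +7·0.0416667° lat → SW at lon 19°, lat 48.2917°.
latitude 48.2917, longitude 19.0000.

48.2917, 19.0000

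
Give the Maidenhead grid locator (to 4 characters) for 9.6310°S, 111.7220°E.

Add 180° to longitude and 90° to latitude: 291.72, 80.37.
Field: lon ⌊291.72/20⌋ = 14 → O; lat ⌊80.37/10⌋ = 8 → I.
Square: lon ⌊11.72/2⌋ = 5; lat ⌊0.37/1⌋ = 0.

OI50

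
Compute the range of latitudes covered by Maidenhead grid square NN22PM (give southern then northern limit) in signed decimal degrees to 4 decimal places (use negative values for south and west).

42.5000, 42.5417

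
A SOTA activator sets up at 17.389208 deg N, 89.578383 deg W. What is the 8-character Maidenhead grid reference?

EK57fj03

Add 180° to longitude and 90° to latitude: 90.42162, 107.38921.
Field: 90.42162/20 → 4 → E, 107.38921/10 → 10 → K; chars EK.
Square: 10.42162/2 → 5, 7.38921/1 → 7; chars 57.
Subsquare: 0.42162/0.0833333 → 5 → f, 0.38921/0.0416667 → 9 → j; chars fj.
Extended square: 0.00495/0.00833333 → 0, 0.01421/0.00416667 → 3; chars 03.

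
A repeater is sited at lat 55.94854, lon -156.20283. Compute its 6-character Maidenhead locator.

BO15vw

Shift to the Maidenhead origin (180°W, 90°S): lon 23.7972, lat 145.9485.
Field: lon ⌊23.7972/20⌋ = 1 → B; lat ⌊145.9485/10⌋ = 14 → O.
Square: lon ⌊3.7972/2⌋ = 1; lat ⌊5.9485/1⌋ = 5.
Subsquare: lon ⌊1.7972/0.0833333⌋ = 21 → v; lat ⌊0.9485/0.0416667⌋ = 22 → w.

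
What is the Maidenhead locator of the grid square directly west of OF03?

NF93

Longitude square 0; −1 → -1, wraps to 9, carry into field.
Longitude field O = 14; −1 → 13 = N.
The latitude characters are unchanged.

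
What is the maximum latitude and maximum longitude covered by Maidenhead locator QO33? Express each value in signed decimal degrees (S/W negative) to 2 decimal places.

Field Q=16, O=14: +16·20° lon, +14·10° lat → SW at lon 140°, lat 50°.
Square 3, 3: +3·2° lon, +3·1° lat → SW at lon 146°, lat 53°.
Cell spans 2° lon × 1° lat. NE corner is SW corner plus one full cell.
latitude 54.00, longitude 148.00.

54.00, 148.00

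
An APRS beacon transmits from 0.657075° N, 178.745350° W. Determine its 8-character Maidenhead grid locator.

Add 180° to longitude and 90° to latitude: 1.25465, 90.65708.
Field (20°×10°, letters A–R): 1.25465/20 → 0 → A, 90.65708/10 → 9 → J; chars AJ.
Square (2°×1°, digits 0–9): 1.25465/2 → 0, 0.65708/1 → 0; chars 00.
Subsquare (5′×2.5′, letters a–x): 1.25465/0.0833333 → 15 → p, 0.65708/0.0416667 → 15 → p; chars pp.
Extended square (30″×15″, digits 0–9): 0.00465/0.00833333 → 0, 0.03208/0.00416667 → 7; chars 07.

AJ00pp07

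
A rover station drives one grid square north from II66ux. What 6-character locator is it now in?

II67ua

Latitude subsquare x = 23; +1 → 24, wraps to 0 = a, carry into square.
Latitude square 6; +1 → 7.
The longitude characters are unchanged.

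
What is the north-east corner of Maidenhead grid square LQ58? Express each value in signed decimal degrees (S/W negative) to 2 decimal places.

79.00, 52.00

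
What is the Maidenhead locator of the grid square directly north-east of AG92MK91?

AG92nk02

Longitude extended square 9; +1 → 10, wraps to 0, carry into subsquare.
Longitude subsquare m = 12; +1 → 13 = n.
Latitude extended square 1; +1 → 2.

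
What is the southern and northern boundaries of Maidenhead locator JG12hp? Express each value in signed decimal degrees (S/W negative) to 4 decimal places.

-27.3750, -27.3333

Field J=9, G=6: +9·20° lon, +6·10° lat → SW at lon 0°, lat -30°.
Square 1, 2: +1·2° lon, +2·1° lat → SW at lon 2°, lat -28°.
Subsquare h=7, p=15: +7·0.0833333° lon, +15·0.0416667° lat → SW at lon 2.58333°, lat -27.375°.
Cell spans 0.0833333° lon × 0.0416667° lat.
south -27.3750, north -27.3333.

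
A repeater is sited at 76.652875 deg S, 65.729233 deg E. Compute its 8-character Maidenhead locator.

MB23ui73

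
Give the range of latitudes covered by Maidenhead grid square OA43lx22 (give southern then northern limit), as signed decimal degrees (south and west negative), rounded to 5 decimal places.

Field O=14, A=0: +14·20° lon, +0·10° lat → SW at lon 100°, lat -90°.
Square 4, 3: +4·2° lon, +3·1° lat → SW at lon 108°, lat -87°.
Subsquare l=11, x=23: +11·0.0833333° lon, +23·0.0416667° lat → SW at lon 108.917°, lat -86.0417°.
Extended square 2, 2: +2·0.00833333° lon, +2·0.00416667° lat → SW at lon 108.933°, lat -86.0333°.
Cell spans 0.00833333° lon × 0.00416667° lat.
south -86.03333, north -86.02917.

-86.03333, -86.02917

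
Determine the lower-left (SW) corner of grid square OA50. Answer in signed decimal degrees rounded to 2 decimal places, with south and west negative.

-90.00, 110.00

Field O=14, A=0: +14·20° lon, +0·10° lat → SW at lon 100°, lat -90°.
Square 5, 0: +5·2° lon, +0·1° lat → SW at lon 110°, lat -90°.
latitude -90.00, longitude 110.00.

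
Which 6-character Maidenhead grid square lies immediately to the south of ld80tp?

LD80to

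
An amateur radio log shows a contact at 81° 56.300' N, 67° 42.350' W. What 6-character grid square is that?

Shift to the Maidenhead origin (180°W, 90°S): lon 112.2942, lat 171.9383.
Field: 112.2942/20 → 5 → F, 171.9383/10 → 17 → R; chars FR.
Square: 12.2942/2 → 6, 1.9383/1 → 1; chars 61.
Subsquare: 0.2942/0.0833333 → 3 → d, 0.9383/0.0416667 → 22 → w; chars dw.

FR61dw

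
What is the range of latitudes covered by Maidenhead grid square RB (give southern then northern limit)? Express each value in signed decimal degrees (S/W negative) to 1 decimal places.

-80.0, -70.0

Field R=17, B=1: +17·20° lon, +1·10° lat → SW at lon 160°, lat -80°.
Cell spans 20° lon × 10° lat.
south -80.0, north -70.0.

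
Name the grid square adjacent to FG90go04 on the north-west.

FG90fo95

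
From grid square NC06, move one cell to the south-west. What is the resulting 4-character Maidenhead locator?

Longitude square 0; −1 → -1, wraps to 9, carry into field.
Longitude field N = 13; −1 → 12 = M.
Latitude square 6; −1 → 5.

MC95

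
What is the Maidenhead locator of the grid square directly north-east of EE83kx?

Longitude subsquare k = 10; +1 → 11 = l.
Latitude subsquare x = 23; +1 → 24, wraps to 0 = a, carry into square.
Latitude square 3; +1 → 4.

EE84la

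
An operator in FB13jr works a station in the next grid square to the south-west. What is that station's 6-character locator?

FB13iq

Longitude subsquare j = 9; −1 → 8 = i.
Latitude subsquare r = 17; −1 → 16 = q.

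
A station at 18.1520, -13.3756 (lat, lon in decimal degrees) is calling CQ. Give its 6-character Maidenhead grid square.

IK38hd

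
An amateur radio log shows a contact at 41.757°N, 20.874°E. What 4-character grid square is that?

Shift to the Maidenhead origin (180°W, 90°S): lon 200.87, lat 131.76.
Field: lon ⌊200.87/20⌋ = 10 → K; lat ⌊131.76/10⌋ = 13 → N.
Square: lon ⌊0.87/2⌋ = 0; lat ⌊1.76/1⌋ = 1.

KN01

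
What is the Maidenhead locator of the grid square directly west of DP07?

CP97

Longitude square 0; −1 → -1, wraps to 9, carry into field.
Longitude field D = 3; −1 → 2 = C.
The latitude characters are unchanged.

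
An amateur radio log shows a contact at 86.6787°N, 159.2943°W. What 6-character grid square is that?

BR06iq

Offset from 180°W / 90°S: lon 20.7057°, lat 176.6787°.
Field (20°×10°, letters A–R): 20.7057/20 → 1 → B, 176.6787/10 → 17 → R; chars BR.
Square (2°×1°, digits 0–9): 0.7057/2 → 0, 6.6787/1 → 6; chars 06.
Subsquare (5′×2.5′, letters a–x): 0.7057/0.0833333 → 8 → i, 0.6787/0.0416667 → 16 → q; chars iq.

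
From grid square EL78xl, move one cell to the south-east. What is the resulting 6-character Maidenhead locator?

Longitude subsquare x = 23; +1 → 24, wraps to 0 = a, carry into square.
Longitude square 7; +1 → 8.
Latitude subsquare l = 11; −1 → 10 = k.

EL88ak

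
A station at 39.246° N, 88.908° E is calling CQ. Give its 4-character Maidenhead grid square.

Add 180° to longitude and 90° to latitude: 268.91, 129.25.
Field: lon ⌊268.91/20⌋ = 13 → N; lat ⌊129.25/10⌋ = 12 → M.
Square: lon ⌊8.91/2⌋ = 4; lat ⌊9.25/1⌋ = 9.

NM49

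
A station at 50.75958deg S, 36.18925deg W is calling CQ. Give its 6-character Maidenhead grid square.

Offset from 180°W / 90°S: lon 143.8107°, lat 39.2404°.
Field: 143.8107/20 → 7 → H, 39.2404/10 → 3 → D; chars HD.
Square: 3.8107/2 → 1, 9.2404/1 → 9; chars 19.
Subsquare: 1.8107/0.0833333 → 21 → v, 0.2404/0.0416667 → 5 → f; chars vf.

HD19vf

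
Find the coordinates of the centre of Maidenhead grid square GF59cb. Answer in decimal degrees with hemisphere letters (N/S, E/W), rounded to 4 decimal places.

30.9375° S, 49.7917° W

Field G=6, F=5: +6·20° lon, +5·10° lat → SW at lon -60°, lat -40°.
Square 5, 9: +5·2° lon, +9·1° lat → SW at lon -50°, lat -31°.
Subsquare c=2, b=1: +2·0.0833333° lon, +1·0.0416667° lat → SW at lon -49.8333°, lat -30.9583°.
Cell spans 0.0833333° lon × 0.0416667° lat. Centre is SW corner plus half of each.
latitude 30.9375° S, longitude 49.7917° W.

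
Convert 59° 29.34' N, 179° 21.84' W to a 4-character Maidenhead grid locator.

Add 180° to longitude and 90° to latitude: 0.64, 149.49.
Field: 0.64/20 → 0 → A, 149.49/10 → 14 → O; chars AO.
Square: 0.64/2 → 0, 9.49/1 → 9; chars 09.

AO09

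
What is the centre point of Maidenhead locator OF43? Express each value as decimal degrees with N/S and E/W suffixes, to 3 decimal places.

36.500° S, 109.000° E

Field O=14, F=5: +14·20° lon, +5·10° lat → SW at lon 100°, lat -40°.
Square 4, 3: +4·2° lon, +3·1° lat → SW at lon 108°, lat -37°.
Cell spans 2° lon × 1° lat. Centre is SW corner plus half of each.
latitude 36.500° S, longitude 109.000° E.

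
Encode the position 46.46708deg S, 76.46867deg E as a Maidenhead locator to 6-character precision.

Shift to the Maidenhead origin (180°W, 90°S): lon 256.4687, lat 43.5329.
Field: lon ⌊256.4687/20⌋ = 12 → M; lat ⌊43.5329/10⌋ = 4 → E.
Square: lon ⌊16.4687/2⌋ = 8; lat ⌊3.5329/1⌋ = 3.
Subsquare: lon ⌊0.4687/0.0833333⌋ = 5 → f; lat ⌊0.5329/0.0416667⌋ = 12 → m.

ME83fm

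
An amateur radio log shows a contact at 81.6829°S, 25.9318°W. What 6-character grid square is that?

HA78ah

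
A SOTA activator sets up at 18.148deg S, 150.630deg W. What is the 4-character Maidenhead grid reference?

Shift to the Maidenhead origin (180°W, 90°S): lon 29.37, lat 71.85.
Field: lon ⌊29.37/20⌋ = 1 → B; lat ⌊71.85/10⌋ = 7 → H.
Square: lon ⌊9.37/2⌋ = 4; lat ⌊1.85/1⌋ = 1.

BH41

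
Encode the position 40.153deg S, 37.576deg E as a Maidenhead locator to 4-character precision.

Shift to the Maidenhead origin (180°W, 90°S): lon 217.58, lat 49.85.
Field: lon ⌊217.58/20⌋ = 10 → K; lat ⌊49.85/10⌋ = 4 → E.
Square: lon ⌊17.58/2⌋ = 8; lat ⌊9.85/1⌋ = 9.

KE89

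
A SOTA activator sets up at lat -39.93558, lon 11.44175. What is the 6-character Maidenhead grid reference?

JF50rb

Shift to the Maidenhead origin (180°W, 90°S): lon 191.4418, lat 50.0644.
Field: lon ⌊191.4418/20⌋ = 9 → J; lat ⌊50.0644/10⌋ = 5 → F.
Square: lon ⌊11.4418/2⌋ = 5; lat ⌊0.0644/1⌋ = 0.
Subsquare: lon ⌊1.4418/0.0833333⌋ = 17 → r; lat ⌊0.0644/0.0416667⌋ = 1 → b.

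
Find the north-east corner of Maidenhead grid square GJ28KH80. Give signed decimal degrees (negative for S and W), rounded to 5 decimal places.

8.29583, -55.09167

Field G=6, J=9: +6·20° lon, +9·10° lat → SW at lon -60°, lat 0°.
Square 2, 8: +2·2° lon, +8·1° lat → SW at lon -56°, lat 8°.
Subsquare k=10, h=7: +10·0.0833333° lon, +7·0.0416667° lat → SW at lon -55.1667°, lat 8.29167°.
Extended square 8, 0: +8·0.00833333° lon, +0·0.00416667° lat → SW at lon -55.1°, lat 8.29167°.
Cell spans 0.00833333° lon × 0.00416667° lat. NE corner is SW corner plus one full cell.
latitude 8.29583, longitude -55.09167.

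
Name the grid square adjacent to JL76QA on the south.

Latitude subsquare a = 0; −1 → -1, wraps to 23 = x, carry into square.
Latitude square 6; −1 → 5.
The longitude characters are unchanged.

JL75qx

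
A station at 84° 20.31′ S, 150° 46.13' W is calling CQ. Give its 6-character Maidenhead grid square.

BA45op

Shift to the Maidenhead origin (180°W, 90°S): lon 29.2312, lat 5.6615.
Field (20°×10°, letters A–R): 29.2312/20 → 1 → B, 5.6615/10 → 0 → A; chars BA.
Square (2°×1°, digits 0–9): 9.2312/2 → 4, 5.6615/1 → 5; chars 45.
Subsquare (5′×2.5′, letters a–x): 1.2312/0.0833333 → 14 → o, 0.6615/0.0416667 → 15 → p; chars op.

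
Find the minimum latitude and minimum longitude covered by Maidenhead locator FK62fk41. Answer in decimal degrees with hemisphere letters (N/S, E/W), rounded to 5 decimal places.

Field F=5, K=10: +5·20° lon, +10·10° lat → SW at lon -80°, lat 10°.
Square 6, 2: +6·2° lon, +2·1° lat → SW at lon -68°, lat 12°.
Subsquare f=5, k=10: +5·0.0833333° lon, +10·0.0416667° lat → SW at lon -67.5833°, lat 12.4167°.
Extended square 4, 1: +4·0.00833333° lon, +1·0.00416667° lat → SW at lon -67.55°, lat 12.4208°.
latitude 12.42083° N, longitude 67.55000° W.

12.42083° N, 67.55000° W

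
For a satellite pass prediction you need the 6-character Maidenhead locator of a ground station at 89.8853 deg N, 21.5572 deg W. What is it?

HR99fv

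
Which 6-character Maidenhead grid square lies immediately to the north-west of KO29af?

Longitude subsquare a = 0; −1 → -1, wraps to 23 = x, carry into square.
Longitude square 2; −1 → 1.
Latitude subsquare f = 5; +1 → 6 = g.

KO19xg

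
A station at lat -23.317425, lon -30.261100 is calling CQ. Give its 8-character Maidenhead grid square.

Offset from 180°W / 90°S: lon 149.73890°, lat 66.68257°.
Field (20°×10°, letters A–R): lon ⌊149.73890/20⌋ = 7 → H; lat ⌊66.68257/10⌋ = 6 → G.
Square (2°×1°, digits 0–9): lon ⌊9.73890/2⌋ = 4; lat ⌊6.68257/1⌋ = 6.
Subsquare (5′×2.5′, letters a–x): lon ⌊1.73890/0.0833333⌋ = 20 → u; lat ⌊0.68257/0.0416667⌋ = 16 → q.
Extended square (30″×15″, digits 0–9): lon ⌊0.07223/0.00833333⌋ = 8; lat ⌊0.01591/0.00416667⌋ = 3.

HG46uq83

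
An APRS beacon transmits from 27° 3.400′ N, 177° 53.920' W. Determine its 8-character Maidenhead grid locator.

AL17bb23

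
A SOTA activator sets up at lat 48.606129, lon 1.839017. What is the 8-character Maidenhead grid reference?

Add 180° to longitude and 90° to latitude: 181.83902, 138.60613.
Field (20°×10°, letters A–R): 181.83902/20 → 9 → J, 138.60613/10 → 13 → N; chars JN.
Square (2°×1°, digits 0–9): 1.83902/2 → 0, 8.60613/1 → 8; chars 08.
Subsquare (5′×2.5′, letters a–x): 1.83902/0.0833333 → 22 → w, 0.60613/0.0416667 → 14 → o; chars wo.
Extended square (30″×15″, digits 0–9): 0.00568/0.00833333 → 0, 0.02280/0.00416667 → 5; chars 05.

JN08wo05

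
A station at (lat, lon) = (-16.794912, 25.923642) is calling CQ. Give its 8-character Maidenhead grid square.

KH23xe09

Offset from 180°W / 90°S: lon 205.92364°, lat 73.20509°.
Field: 205.92364/20 → 10 → K, 73.20509/10 → 7 → H; chars KH.
Square: 5.92364/2 → 2, 3.20509/1 → 3; chars 23.
Subsquare: 1.92364/0.0833333 → 23 → x, 0.20509/0.0416667 → 4 → e; chars xe.
Extended square: 0.00698/0.00833333 → 0, 0.03842/0.00416667 → 9; chars 09.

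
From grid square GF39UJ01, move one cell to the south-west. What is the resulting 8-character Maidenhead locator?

Longitude extended square 0; −1 → -1, wraps to 9, carry into subsquare.
Longitude subsquare u = 20; −1 → 19 = t.
Latitude extended square 1; −1 → 0.

GF39tj90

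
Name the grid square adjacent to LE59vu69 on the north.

LE59vv60

Latitude extended square 9; +1 → 10, wraps to 0, carry into subsquare.
Latitude subsquare u = 20; +1 → 21 = v.
The longitude characters are unchanged.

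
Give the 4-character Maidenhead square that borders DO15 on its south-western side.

Longitude square 1; −1 → 0.
Latitude square 5; −1 → 4.

DO04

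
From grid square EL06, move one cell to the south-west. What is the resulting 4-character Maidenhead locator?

DL95

Longitude square 0; −1 → -1, wraps to 9, carry into field.
Longitude field E = 4; −1 → 3 = D.
Latitude square 6; −1 → 5.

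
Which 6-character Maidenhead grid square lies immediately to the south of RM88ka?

Latitude subsquare a = 0; −1 → -1, wraps to 23 = x, carry into square.
Latitude square 8; −1 → 7.
The longitude characters are unchanged.

RM87kx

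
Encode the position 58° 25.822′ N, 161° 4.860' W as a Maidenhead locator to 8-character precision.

Shift to the Maidenhead origin (180°W, 90°S): lon 18.91900, lat 148.43037.
Field: lon ⌊18.91900/20⌋ = 0 → A; lat ⌊148.43037/10⌋ = 14 → O.
Square: lon ⌊18.91900/2⌋ = 9; lat ⌊8.43037/1⌋ = 8.
Subsquare: lon ⌊0.91900/0.0833333⌋ = 11 → l; lat ⌊0.43037/0.0416667⌋ = 10 → k.
Extended square: lon ⌊0.00233/0.00833333⌋ = 0; lat ⌊0.01370/0.00416667⌋ = 3.

AO98lk03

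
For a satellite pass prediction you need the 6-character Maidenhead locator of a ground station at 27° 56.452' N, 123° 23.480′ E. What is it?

Shift to the Maidenhead origin (180°W, 90°S): lon 303.3913, lat 117.9409.
Field: lon ⌊303.3913/20⌋ = 15 → P; lat ⌊117.9409/10⌋ = 11 → L.
Square: lon ⌊3.3913/2⌋ = 1; lat ⌊7.9409/1⌋ = 7.
Subsquare: lon ⌊1.3913/0.0833333⌋ = 16 → q; lat ⌊0.9409/0.0416667⌋ = 22 → w.

PL17qw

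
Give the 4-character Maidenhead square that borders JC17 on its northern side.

JC18

Latitude square 7; +1 → 8.
The longitude characters are unchanged.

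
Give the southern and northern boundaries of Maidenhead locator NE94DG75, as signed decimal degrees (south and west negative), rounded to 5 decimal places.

-45.72917, -45.72500

Field N=13, E=4: +13·20° lon, +4·10° lat → SW at lon 80°, lat -50°.
Square 9, 4: +9·2° lon, +4·1° lat → SW at lon 98°, lat -46°.
Subsquare d=3, g=6: +3·0.0833333° lon, +6·0.0416667° lat → SW at lon 98.25°, lat -45.75°.
Extended square 7, 5: +7·0.00833333° lon, +5·0.00416667° lat → SW at lon 98.3083°, lat -45.7292°.
Cell spans 0.00833333° lon × 0.00416667° lat.
south -45.72917, north -45.72500.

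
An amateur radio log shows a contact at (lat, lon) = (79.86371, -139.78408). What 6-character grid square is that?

CQ09cu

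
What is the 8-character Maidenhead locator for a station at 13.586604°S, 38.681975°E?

KH96ij19

Offset from 180°W / 90°S: lon 218.68197°, lat 76.41340°.
Field: 218.68197/20 → 10 → K, 76.41340/10 → 7 → H; chars KH.
Square: 18.68197/2 → 9, 6.41340/1 → 6; chars 96.
Subsquare: 0.68197/0.0833333 → 8 → i, 0.41340/0.0416667 → 9 → j; chars ij.
Extended square: 0.01531/0.00833333 → 1, 0.03840/0.00416667 → 9; chars 19.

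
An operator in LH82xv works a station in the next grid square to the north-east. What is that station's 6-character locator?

LH92aw

Longitude subsquare x = 23; +1 → 24, wraps to 0 = a, carry into square.
Longitude square 8; +1 → 9.
Latitude subsquare v = 21; +1 → 22 = w.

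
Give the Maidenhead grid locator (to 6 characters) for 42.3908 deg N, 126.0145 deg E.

Offset from 180°W / 90°S: lon 306.0145°, lat 132.3908°.
Field: lon ⌊306.0145/20⌋ = 15 → P; lat ⌊132.3908/10⌋ = 13 → N.
Square: lon ⌊6.0145/2⌋ = 3; lat ⌊2.3908/1⌋ = 2.
Subsquare: lon ⌊0.0145/0.0833333⌋ = 0 → a; lat ⌊0.3908/0.0416667⌋ = 9 → j.

PN32aj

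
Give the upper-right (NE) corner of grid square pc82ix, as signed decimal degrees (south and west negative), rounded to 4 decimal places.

Field P=15, C=2: +15·20° lon, +2·10° lat → SW at lon 120°, lat -70°.
Square 8, 2: +8·2° lon, +2·1° lat → SW at lon 136°, lat -68°.
Subsquare i=8, x=23: +8·0.0833333° lon, +23·0.0416667° lat → SW at lon 136.667°, lat -67.0417°.
Cell spans 0.0833333° lon × 0.0416667° lat. NE corner is SW corner plus one full cell.
latitude -67.0000, longitude 136.7500.

-67.0000, 136.7500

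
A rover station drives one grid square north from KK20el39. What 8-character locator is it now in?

KK20em30

Latitude extended square 9; +1 → 10, wraps to 0, carry into subsquare.
Latitude subsquare l = 11; +1 → 12 = m.
The longitude characters are unchanged.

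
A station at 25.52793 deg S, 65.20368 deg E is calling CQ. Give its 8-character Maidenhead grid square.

Add 180° to longitude and 90° to latitude: 245.20368, 64.47207.
Field: lon ⌊245.20368/20⌋ = 12 → M; lat ⌊64.47207/10⌋ = 6 → G.
Square: lon ⌊5.20368/2⌋ = 2; lat ⌊4.47207/1⌋ = 4.
Subsquare: lon ⌊1.20368/0.0833333⌋ = 14 → o; lat ⌊0.47207/0.0416667⌋ = 11 → l.
Extended square: lon ⌊0.03701/0.00833333⌋ = 4; lat ⌊0.01374/0.00416667⌋ = 3.

MG24ol43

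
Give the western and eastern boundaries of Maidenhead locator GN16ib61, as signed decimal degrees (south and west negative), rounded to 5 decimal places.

-57.28333, -57.27500

Field G=6, N=13: +6·20° lon, +13·10° lat → SW at lon -60°, lat 40°.
Square 1, 6: +1·2° lon, +6·1° lat → SW at lon -58°, lat 46°.
Subsquare i=8, b=1: +8·0.0833333° lon, +1·0.0416667° lat → SW at lon -57.3333°, lat 46.0417°.
Extended square 6, 1: +6·0.00833333° lon, +1·0.00416667° lat → SW at lon -57.2833°, lat 46.0458°.
Cell spans 0.00833333° lon × 0.00416667° lat.
west -57.28333, east -57.27500.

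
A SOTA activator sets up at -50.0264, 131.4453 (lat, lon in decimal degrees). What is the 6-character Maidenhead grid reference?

PD59rx

Offset from 180°W / 90°S: lon 311.4453°, lat 39.9736°.
Field (20°×10°, letters A–R): 311.4453/20 → 15 → P, 39.9736/10 → 3 → D; chars PD.
Square (2°×1°, digits 0–9): 11.4453/2 → 5, 9.9736/1 → 9; chars 59.
Subsquare (5′×2.5′, letters a–x): 1.4453/0.0833333 → 17 → r, 0.9736/0.0416667 → 23 → x; chars rx.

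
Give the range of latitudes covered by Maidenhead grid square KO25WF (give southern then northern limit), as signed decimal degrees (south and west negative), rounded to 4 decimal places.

55.2083, 55.2500

Field K=10, O=14: +10·20° lon, +14·10° lat → SW at lon 20°, lat 50°.
Square 2, 5: +2·2° lon, +5·1° lat → SW at lon 24°, lat 55°.
Subsquare w=22, f=5: +22·0.0833333° lon, +5·0.0416667° lat → SW at lon 25.8333°, lat 55.2083°.
Cell spans 0.0833333° lon × 0.0416667° lat.
south 55.2083, north 55.2500.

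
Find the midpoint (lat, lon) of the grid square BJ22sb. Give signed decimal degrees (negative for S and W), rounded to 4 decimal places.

Field B=1, J=9: +1·20° lon, +9·10° lat → SW at lon -160°, lat 0°.
Square 2, 2: +2·2° lon, +2·1° lat → SW at lon -156°, lat 2°.
Subsquare s=18, b=1: +18·0.0833333° lon, +1·0.0416667° lat → SW at lon -154.5°, lat 2.04167°.
Cell spans 0.0833333° lon × 0.0416667° lat. Centre is SW corner plus half of each.
latitude 2.0625, longitude -154.4583.

2.0625, -154.4583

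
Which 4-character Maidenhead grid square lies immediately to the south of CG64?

CG63

Latitude square 4; −1 → 3.
The longitude characters are unchanged.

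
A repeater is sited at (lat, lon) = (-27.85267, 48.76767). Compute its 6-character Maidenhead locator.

LG42jd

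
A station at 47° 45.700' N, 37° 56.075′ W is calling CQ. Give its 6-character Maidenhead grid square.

HN17as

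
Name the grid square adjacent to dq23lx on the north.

DQ24la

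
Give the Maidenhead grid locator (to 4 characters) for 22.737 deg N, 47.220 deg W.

GL62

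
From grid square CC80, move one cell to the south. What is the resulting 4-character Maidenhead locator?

Latitude square 0; −1 → -1, wraps to 9, carry into field.
Latitude field C = 2; −1 → 1 = B.
The longitude characters are unchanged.

CB89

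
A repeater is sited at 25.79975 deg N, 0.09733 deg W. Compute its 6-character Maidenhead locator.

Shift to the Maidenhead origin (180°W, 90°S): lon 179.9027, lat 115.7998.
Field (20°×10°, letters A–R): 179.9027/20 → 8 → I, 115.7998/10 → 11 → L; chars IL.
Square (2°×1°, digits 0–9): 19.9027/2 → 9, 5.7998/1 → 5; chars 95.
Subsquare (5′×2.5′, letters a–x): 1.9027/0.0833333 → 22 → w, 0.7998/0.0416667 → 19 → t; chars wt.

IL95wt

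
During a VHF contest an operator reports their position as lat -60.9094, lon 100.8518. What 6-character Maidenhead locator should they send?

OC09kc

Offset from 180°W / 90°S: lon 280.8518°, lat 29.0906°.
Field: 280.8518/20 → 14 → O, 29.0906/10 → 2 → C; chars OC.
Square: 0.8518/2 → 0, 9.0906/1 → 9; chars 09.
Subsquare: 0.8518/0.0833333 → 10 → k, 0.0906/0.0416667 → 2 → c; chars kc.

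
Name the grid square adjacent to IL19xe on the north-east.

Longitude subsquare x = 23; +1 → 24, wraps to 0 = a, carry into square.
Longitude square 1; +1 → 2.
Latitude subsquare e = 4; +1 → 5 = f.

IL29af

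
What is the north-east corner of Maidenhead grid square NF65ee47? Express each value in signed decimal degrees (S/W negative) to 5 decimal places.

-34.80000, 92.37500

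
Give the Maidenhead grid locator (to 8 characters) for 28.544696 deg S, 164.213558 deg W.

AG71vk49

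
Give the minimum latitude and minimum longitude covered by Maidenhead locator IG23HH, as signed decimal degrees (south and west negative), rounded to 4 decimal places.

-26.7083, -15.4167

Field I=8, G=6: +8·20° lon, +6·10° lat → SW at lon -20°, lat -30°.
Square 2, 3: +2·2° lon, +3·1° lat → SW at lon -16°, lat -27°.
Subsquare h=7, h=7: +7·0.0833333° lon, +7·0.0416667° lat → SW at lon -15.4167°, lat -26.7083°.
latitude -26.7083, longitude -15.4167.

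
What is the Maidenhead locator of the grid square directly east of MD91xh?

ND01ah

Longitude subsquare x = 23; +1 → 24, wraps to 0 = a, carry into square.
Longitude square 9; +1 → 10, wraps to 0, carry into field.
Longitude field M = 12; +1 → 13 = N.
The latitude characters are unchanged.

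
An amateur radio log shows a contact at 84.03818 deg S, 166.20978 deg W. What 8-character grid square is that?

AA65vx40

Add 180° to longitude and 90° to latitude: 13.79022, 5.96182.
Field (20°×10°, letters A–R): 13.79022/20 → 0 → A, 5.96182/10 → 0 → A; chars AA.
Square (2°×1°, digits 0–9): 13.79022/2 → 6, 5.96182/1 → 5; chars 65.
Subsquare (5′×2.5′, letters a–x): 1.79022/0.0833333 → 21 → v, 0.96182/0.0416667 → 23 → x; chars vx.
Extended square (30″×15″, digits 0–9): 0.04022/0.00833333 → 4, 0.00349/0.00416667 → 0; chars 40.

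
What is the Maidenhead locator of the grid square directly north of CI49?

CJ40

Latitude square 9; +1 → 10, wraps to 0, carry into field.
Latitude field I = 8; +1 → 9 = J.
The longitude characters are unchanged.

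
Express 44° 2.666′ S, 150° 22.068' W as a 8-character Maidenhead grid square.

BE45tw59

Shift to the Maidenhead origin (180°W, 90°S): lon 29.63220, lat 45.95557.
Field (20°×10°, letters A–R): lon ⌊29.63220/20⌋ = 1 → B; lat ⌊45.95557/10⌋ = 4 → E.
Square (2°×1°, digits 0–9): lon ⌊9.63220/2⌋ = 4; lat ⌊5.95557/1⌋ = 5.
Subsquare (5′×2.5′, letters a–x): lon ⌊1.63220/0.0833333⌋ = 19 → t; lat ⌊0.95557/0.0416667⌋ = 22 → w.
Extended square (30″×15″, digits 0–9): lon ⌊0.04887/0.00833333⌋ = 5; lat ⌊0.03890/0.00416667⌋ = 9.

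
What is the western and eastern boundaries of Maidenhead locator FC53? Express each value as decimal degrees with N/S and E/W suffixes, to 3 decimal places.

Field F=5, C=2: +5·20° lon, +2·10° lat → SW at lon -80°, lat -70°.
Square 5, 3: +5·2° lon, +3·1° lat → SW at lon -70°, lat -67°.
Cell spans 2° lon × 1° lat.
west 70.000° W, east 68.000° W.

70.000° W, 68.000° W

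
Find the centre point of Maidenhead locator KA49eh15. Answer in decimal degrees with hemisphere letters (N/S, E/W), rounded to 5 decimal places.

80.68542° S, 28.34583° E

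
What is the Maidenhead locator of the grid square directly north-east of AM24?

Longitude square 2; +1 → 3.
Latitude square 4; +1 → 5.

AM35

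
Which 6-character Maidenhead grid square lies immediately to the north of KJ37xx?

KJ38xa

Latitude subsquare x = 23; +1 → 24, wraps to 0 = a, carry into square.
Latitude square 7; +1 → 8.
The longitude characters are unchanged.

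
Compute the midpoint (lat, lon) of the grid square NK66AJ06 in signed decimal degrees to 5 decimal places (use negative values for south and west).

Field N=13, K=10: +13·20° lon, +10·10° lat → SW at lon 80°, lat 10°.
Square 6, 6: +6·2° lon, +6·1° lat → SW at lon 92°, lat 16°.
Subsquare a=0, j=9: +0·0.0833333° lon, +9·0.0416667° lat → SW at lon 92°, lat 16.375°.
Extended square 0, 6: +0·0.00833333° lon, +6·0.00416667° lat → SW at lon 92°, lat 16.4°.
Cell spans 0.00833333° lon × 0.00416667° lat. Centre is SW corner plus half of each.
latitude 16.40208, longitude 92.00417.

16.40208, 92.00417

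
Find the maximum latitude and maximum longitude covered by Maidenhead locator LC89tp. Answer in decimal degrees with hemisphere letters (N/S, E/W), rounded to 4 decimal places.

60.3333° S, 57.6667° E

Field L=11, C=2: +11·20° lon, +2·10° lat → SW at lon 40°, lat -70°.
Square 8, 9: +8·2° lon, +9·1° lat → SW at lon 56°, lat -61°.
Subsquare t=19, p=15: +19·0.0833333° lon, +15·0.0416667° lat → SW at lon 57.5833°, lat -60.375°.
Cell spans 0.0833333° lon × 0.0416667° lat. NE corner is SW corner plus one full cell.
latitude 60.3333° S, longitude 57.6667° E.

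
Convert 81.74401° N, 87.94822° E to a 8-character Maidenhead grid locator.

Add 180° to longitude and 90° to latitude: 267.94822, 171.74401.
Field: lon ⌊267.94822/20⌋ = 13 → N; lat ⌊171.74401/10⌋ = 17 → R.
Square: lon ⌊7.94822/2⌋ = 3; lat ⌊1.74401/1⌋ = 1.
Subsquare: lon ⌊1.94822/0.0833333⌋ = 23 → x; lat ⌊0.74401/0.0416667⌋ = 17 → r.
Extended square: lon ⌊0.03155/0.00833333⌋ = 3; lat ⌊0.03568/0.00416667⌋ = 8.

NR31xr38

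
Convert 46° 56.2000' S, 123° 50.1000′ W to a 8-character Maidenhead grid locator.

CE83bb95

Add 180° to longitude and 90° to latitude: 56.16500, 43.06333.
Field (20°×10°, letters A–R): 56.16500/20 → 2 → C, 43.06333/10 → 4 → E; chars CE.
Square (2°×1°, digits 0–9): 16.16500/2 → 8, 3.06333/1 → 3; chars 83.
Subsquare (5′×2.5′, letters a–x): 0.16500/0.0833333 → 1 → b, 0.06333/0.0416667 → 1 → b; chars bb.
Extended square (30″×15″, digits 0–9): 0.08167/0.00833333 → 9, 0.02167/0.00416667 → 5; chars 95.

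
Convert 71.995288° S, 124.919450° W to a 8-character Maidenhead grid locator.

Add 180° to longitude and 90° to latitude: 55.08055, 18.00471.
Field (20°×10°, letters A–R): lon ⌊55.08055/20⌋ = 2 → C; lat ⌊18.00471/10⌋ = 1 → B.
Square (2°×1°, digits 0–9): lon ⌊15.08055/2⌋ = 7; lat ⌊8.00471/1⌋ = 8.
Subsquare (5′×2.5′, letters a–x): lon ⌊1.08055/0.0833333⌋ = 12 → m; lat ⌊0.00471/0.0416667⌋ = 0 → a.
Extended square (30″×15″, digits 0–9): lon ⌊0.08055/0.00833333⌋ = 9; lat ⌊0.00471/0.00416667⌋ = 1.

CB78ma91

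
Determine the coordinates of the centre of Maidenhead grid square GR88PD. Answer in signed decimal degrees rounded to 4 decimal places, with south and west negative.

88.1458, -42.7083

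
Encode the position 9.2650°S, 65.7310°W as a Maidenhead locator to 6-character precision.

FI70dr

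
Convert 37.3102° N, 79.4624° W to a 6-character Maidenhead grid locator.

FM07gh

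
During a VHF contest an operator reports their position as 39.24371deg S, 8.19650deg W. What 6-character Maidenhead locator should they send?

Shift to the Maidenhead origin (180°W, 90°S): lon 171.8035, lat 50.7563.
Field: lon ⌊171.8035/20⌋ = 8 → I; lat ⌊50.7563/10⌋ = 5 → F.
Square: lon ⌊11.8035/2⌋ = 5; lat ⌊0.7563/1⌋ = 0.
Subsquare: lon ⌊1.8035/0.0833333⌋ = 21 → v; lat ⌊0.7563/0.0416667⌋ = 18 → s.

IF50vs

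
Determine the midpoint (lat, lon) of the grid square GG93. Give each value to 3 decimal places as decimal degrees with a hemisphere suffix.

26.500° S, 41.000° W

Field G=6, G=6: +6·20° lon, +6·10° lat → SW at lon -60°, lat -30°.
Square 9, 3: +9·2° lon, +3·1° lat → SW at lon -42°, lat -27°.
Cell spans 2° lon × 1° lat. Centre is SW corner plus half of each.
latitude 26.500° S, longitude 41.000° W.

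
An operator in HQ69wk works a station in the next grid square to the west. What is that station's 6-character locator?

Longitude subsquare w = 22; −1 → 21 = v.
The latitude characters are unchanged.

HQ69vk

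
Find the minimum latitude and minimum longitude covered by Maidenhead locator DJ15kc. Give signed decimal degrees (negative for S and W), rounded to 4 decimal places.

Field D=3, J=9: +3·20° lon, +9·10° lat → SW at lon -120°, lat 0°.
Square 1, 5: +1·2° lon, +5·1° lat → SW at lon -118°, lat 5°.
Subsquare k=10, c=2: +10·0.0833333° lon, +2·0.0416667° lat → SW at lon -117.167°, lat 5.08333°.
latitude 5.0833, longitude -117.1667.

5.0833, -117.1667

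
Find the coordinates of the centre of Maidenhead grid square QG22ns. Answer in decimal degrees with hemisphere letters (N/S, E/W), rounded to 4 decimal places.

27.2292° S, 145.1250° E

Field Q=16, G=6: +16·20° lon, +6·10° lat → SW at lon 140°, lat -30°.
Square 2, 2: +2·2° lon, +2·1° lat → SW at lon 144°, lat -28°.
Subsquare n=13, s=18: +13·0.0833333° lon, +18·0.0416667° lat → SW at lon 145.083°, lat -27.25°.
Cell spans 0.0833333° lon × 0.0416667° lat. Centre is SW corner plus half of each.
latitude 27.2292° S, longitude 145.1250° E.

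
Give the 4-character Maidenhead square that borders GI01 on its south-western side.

Longitude square 0; −1 → -1, wraps to 9, carry into field.
Longitude field G = 6; −1 → 5 = F.
Latitude square 1; −1 → 0.

FI90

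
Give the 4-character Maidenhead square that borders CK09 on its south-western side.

BK98

Longitude square 0; −1 → -1, wraps to 9, carry into field.
Longitude field C = 2; −1 → 1 = B.
Latitude square 9; −1 → 8.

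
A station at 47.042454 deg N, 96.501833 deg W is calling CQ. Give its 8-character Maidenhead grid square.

EN17rb90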